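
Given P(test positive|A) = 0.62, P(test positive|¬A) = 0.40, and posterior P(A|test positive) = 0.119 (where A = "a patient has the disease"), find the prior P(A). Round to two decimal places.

P(A) = 0.08

In odds form, posterior odds = prior odds × likelihood ratio, so prior odds = posterior odds ÷ LR.
Posterior odds = 0.119/(1−0.119) = 0.1351. LR = 0.62/0.40 = 1.5500.
Prior odds = 0.1351/1.5500 = 0.0872, so P(A) = 0.0872/(1+0.0872) ≈ 0.08.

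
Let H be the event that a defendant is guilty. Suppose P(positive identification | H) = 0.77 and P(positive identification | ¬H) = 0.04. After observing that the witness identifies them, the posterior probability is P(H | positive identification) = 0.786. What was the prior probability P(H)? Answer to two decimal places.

P(H) = 0.16

In odds form, posterior odds = prior odds × likelihood ratio, so prior odds = posterior odds ÷ LR.
Posterior odds = 0.786/(1−0.786) = 3.6729. LR = 0.77/0.04 = 19.2500.
Prior odds = 3.6729/19.2500 = 0.1908, so P(H) = 0.1908/(1+0.1908) ≈ 0.16.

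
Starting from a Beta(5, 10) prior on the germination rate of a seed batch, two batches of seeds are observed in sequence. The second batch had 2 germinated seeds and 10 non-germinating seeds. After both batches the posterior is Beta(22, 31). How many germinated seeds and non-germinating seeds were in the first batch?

Because Beta–binomial updating is additive in the counts, the combined data contributed (α_post−α_prior, β_post−β_prior) successes and failures.
Total across both batches: 22−5=17 germinated seeds, 31−10=21 non-germinating seeds.
Subtract the second batch: 17−2=15 germinated seeds and 21−10=11 non-germinating seeds.

15 germinated seeds and 11 non-germinating seeds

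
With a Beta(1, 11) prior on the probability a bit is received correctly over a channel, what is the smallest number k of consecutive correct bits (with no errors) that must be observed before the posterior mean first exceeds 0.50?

k = 11

After k correct bits and 0 errors the posterior is Beta(1+k, 11), with mean (1+k)/(1+11+k).
Set (1+k)/(12+k) > 0.50 and solve: k > (0.50·12 − 1)/(1 − 0.50) = 10.000.
The smallest integer exceeding 10.000 is 11.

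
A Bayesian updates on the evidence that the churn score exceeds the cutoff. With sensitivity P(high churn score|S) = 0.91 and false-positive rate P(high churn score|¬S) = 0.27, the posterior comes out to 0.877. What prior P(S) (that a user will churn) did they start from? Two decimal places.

Bayes' rule in odds form gives O(S|E) = O(S)·[P(E|S)/P(E|¬S)], hence O(S) = O(S|E)/LR.
Posterior odds = 0.877/(1−0.877) = 7.1301. LR = 0.91/0.27 = 3.3704.
Prior odds = 7.1301/3.3704 = 2.1155, so P(S) = 2.1155/(1+2.1155) ≈ 0.68.

P(S) = 0.68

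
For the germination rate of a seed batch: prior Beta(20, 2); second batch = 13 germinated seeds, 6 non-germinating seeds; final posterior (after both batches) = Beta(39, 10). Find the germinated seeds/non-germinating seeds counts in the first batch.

Sequential conjugate updates are equivalent to a single update on the pooled data, so total successes = posterior α − prior α and total failures = posterior β − prior β.
Total across both batches: 39−20=19 germinated seeds, 10−2=8 non-germinating seeds.
Subtract the second batch: 19−13=6 germinated seeds and 8−6=2 non-germinating seeds.

6 germinated seeds and 2 non-germinating seeds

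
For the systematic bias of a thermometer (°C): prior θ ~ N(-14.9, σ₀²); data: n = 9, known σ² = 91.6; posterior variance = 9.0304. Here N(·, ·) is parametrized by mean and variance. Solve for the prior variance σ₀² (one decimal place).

Posterior precision equals prior precision plus data precision: 1/σ_n² = 1/σ₀² + n/σ².
So 1/σ₀² = 1/9.0304 − 9/91.6 = 0.110737 − 0.098253 = 0.012484.
Hence σ₀² = 1/0.012484 ≈ 80.1.

σ₀² = 80.1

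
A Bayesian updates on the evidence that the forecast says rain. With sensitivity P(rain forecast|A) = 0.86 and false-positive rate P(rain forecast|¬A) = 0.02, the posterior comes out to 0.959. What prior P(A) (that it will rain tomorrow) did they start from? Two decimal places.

Bayes' rule in odds form gives O(A|E) = O(A)·[P(E|A)/P(E|¬A)], hence O(A) = O(A|E)/LR.
Posterior odds = 0.959/(1−0.959) = 23.3902. LR = 0.86/0.02 = 43.0000.
Prior odds = 23.3902/43.0000 = 0.5440, so P(A) = 0.5440/(1+0.5440) ≈ 0.35.

P(A) = 0.35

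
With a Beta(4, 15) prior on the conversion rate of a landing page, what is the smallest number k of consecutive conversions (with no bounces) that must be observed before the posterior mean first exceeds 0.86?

After k conversions and 0 bounces the posterior is Beta(4+k, 15), with mean (4+k)/(4+15+k).
Set (4+k)/(19+k) > 0.86 and solve: k > (0.86·19 − 4)/(1 − 0.86) = 88.143.
The smallest integer exceeding 88.143 is 89, and checking k=89: (93)/(108) = 0.8611 > 0.86.

k = 89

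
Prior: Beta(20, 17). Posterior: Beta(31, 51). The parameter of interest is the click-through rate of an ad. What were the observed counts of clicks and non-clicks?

11 clicks and 34 non-clicks

Under Beta–binomial conjugacy the posterior parameters are (α+s, β+f).
Match parameters: s=31−20=11, f=51−17=34.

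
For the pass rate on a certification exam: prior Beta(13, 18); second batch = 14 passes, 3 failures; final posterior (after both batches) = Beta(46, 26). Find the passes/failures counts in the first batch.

Sequential conjugate updates are equivalent to a single update on the pooled data, so total successes = posterior α − prior α and total failures = posterior β − prior β.
Total across both batches: 46−13=33 passes, 26−18=8 failures.
Subtract the second batch: 33−14=19 passes and 8−3=5 failures.

19 passes and 5 failures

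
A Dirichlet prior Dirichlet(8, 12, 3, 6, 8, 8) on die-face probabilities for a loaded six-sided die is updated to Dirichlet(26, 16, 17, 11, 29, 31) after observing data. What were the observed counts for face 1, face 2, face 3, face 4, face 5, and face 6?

counts (18, 4, 14, 5, 21, 23)

For a Dirichlet(α) prior with multinomial counts c, the posterior is Dirichlet(α + c) componentwise.
Counts are posterior − prior componentwise: 26−8=18, 16−12=4, 17−3=14, 11−6=5, 29−8=21, 31−8=23.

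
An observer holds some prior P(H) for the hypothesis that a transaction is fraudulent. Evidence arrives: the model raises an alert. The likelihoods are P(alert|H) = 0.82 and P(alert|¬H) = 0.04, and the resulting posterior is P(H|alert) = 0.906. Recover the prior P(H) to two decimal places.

P(H) = 0.32

Bayes' rule in odds form gives O(H|E) = O(H)·[P(E|H)/P(E|¬H)], hence O(H) = O(H|E)/LR.
Posterior odds = 0.906/(1−0.906) = 9.6383. LR = 0.82/0.04 = 20.5000.
Prior odds = 9.6383/20.5000 = 0.4702, so P(H) = 0.4702/(1+0.4702) ≈ 0.32.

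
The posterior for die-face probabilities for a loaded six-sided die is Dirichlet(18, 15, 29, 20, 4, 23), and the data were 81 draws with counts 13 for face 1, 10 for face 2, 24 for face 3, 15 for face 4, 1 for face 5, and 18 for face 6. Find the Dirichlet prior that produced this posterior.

Dirichlet(5, 5, 5, 5, 3, 5)

For a Dirichlet(α) prior with multinomial counts c, the posterior is Dirichlet(α + c) componentwise.
Subtract each count from the matching posterior parameter: 18−13=5, 15−10=5, 29−24=5, 20−15=5, 4−1=3, 23−18=5.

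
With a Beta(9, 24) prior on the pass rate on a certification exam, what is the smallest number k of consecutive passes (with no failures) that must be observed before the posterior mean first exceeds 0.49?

After k passes and 0 failures the posterior is Beta(9+k, 24), with mean (9+k)/(9+24+k).
Set (9+k)/(33+k) > 0.49 and solve: k > (0.49·33 − 9)/(1 − 0.49) = 14.059.
The smallest integer exceeding 14.059 is 15.

k = 15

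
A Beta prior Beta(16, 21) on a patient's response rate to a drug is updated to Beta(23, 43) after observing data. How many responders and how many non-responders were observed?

A Beta(a, b) prior with s successes and f failures in binomial data gives a Beta(a+s, b+f) posterior.
So s = 23 − 16 = 7 and f = 43 − 21 = 22.

7 responders and 22 non-responders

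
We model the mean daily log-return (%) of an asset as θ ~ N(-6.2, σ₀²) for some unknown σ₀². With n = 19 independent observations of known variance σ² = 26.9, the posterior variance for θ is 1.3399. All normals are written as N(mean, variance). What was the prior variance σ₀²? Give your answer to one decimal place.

σ₀² = 25.0

Posterior precision equals prior precision plus data precision: 1/σ_n² = 1/σ₀² + n/σ².
So 1/σ₀² = 1/1.3399 − 19/26.9 = 0.746324 − 0.706320 = 0.040004.
Hence σ₀² = 1/0.040004 ≈ 25.0.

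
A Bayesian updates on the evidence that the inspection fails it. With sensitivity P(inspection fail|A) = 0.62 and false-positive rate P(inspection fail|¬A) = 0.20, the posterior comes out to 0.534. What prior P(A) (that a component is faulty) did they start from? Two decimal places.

Bayes' rule in odds form gives O(A|E) = O(A)·[P(E|A)/P(E|¬A)], hence O(A) = O(A|E)/LR.
Posterior odds = 0.534/(1−0.534) = 1.1459. LR = 0.62/0.20 = 3.1000.
Prior odds = 1.1459/3.1000 = 0.3696, so P(A) = 0.3696/(1+0.3696) ≈ 0.27.

P(A) = 0.27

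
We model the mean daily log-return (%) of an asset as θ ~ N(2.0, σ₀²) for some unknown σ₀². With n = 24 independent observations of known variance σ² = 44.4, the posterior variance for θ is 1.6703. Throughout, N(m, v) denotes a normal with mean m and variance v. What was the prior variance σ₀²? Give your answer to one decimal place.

For the Normal–Normal model with known σ², precisions add: τ_n = τ₀ + n/σ².
So 1/σ₀² = 1/1.6703 − 24/44.4 = 0.598695 − 0.540541 = 0.058154.
Hence σ₀² = 1/0.058154 ≈ 17.2.

σ₀² = 17.2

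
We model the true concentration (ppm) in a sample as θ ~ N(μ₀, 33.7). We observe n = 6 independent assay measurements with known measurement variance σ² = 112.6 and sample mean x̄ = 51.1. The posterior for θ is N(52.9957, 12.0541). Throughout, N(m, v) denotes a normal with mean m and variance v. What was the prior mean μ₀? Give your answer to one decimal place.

μ₀ = 56.4

With known observation variance, the Normal–Normal posterior has precision τ_n = τ₀ + n/σ² and mean μ_n = (τ₀μ₀ + (n/σ²)x̄)/τ_n.
Here τ₀ = 1/33.7 = 0.029674 and τ_data = 6/112.6 = 0.053286, so τ_n = 0.082960.
Rearranging for μ₀: μ₀ = (μ_n·τ_n − τ_data·x̄)/τ₀ = (52.9957·0.082960 − 0.053286·51.1) / 0.029674 = 1.673609/0.029674 ≈ 56.4.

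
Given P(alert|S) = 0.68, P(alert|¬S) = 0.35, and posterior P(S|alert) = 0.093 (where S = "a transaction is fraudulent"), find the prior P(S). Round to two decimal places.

In odds form, posterior odds = prior odds × likelihood ratio, so prior odds = posterior odds ÷ LR.
Posterior odds = 0.093/(1−0.093) = 0.1025. LR = 0.68/0.35 = 1.9429.
Prior odds = 0.1025/1.9429 = 0.0528, so P(S) = 0.0528/(1+0.0528) ≈ 0.05.

P(S) = 0.05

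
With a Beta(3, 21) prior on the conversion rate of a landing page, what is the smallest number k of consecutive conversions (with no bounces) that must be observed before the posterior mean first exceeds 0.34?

After k conversions and 0 bounces the posterior is Beta(3+k, 21), with mean (3+k)/(3+21+k).
Set (3+k)/(24+k) > 0.34 and solve: k > (0.34·24 − 3)/(1 − 0.34) = 7.818.
The smallest integer exceeding 7.818 is 8, and checking k=8: (11)/(32) = 0.3438 > 0.34.

k = 8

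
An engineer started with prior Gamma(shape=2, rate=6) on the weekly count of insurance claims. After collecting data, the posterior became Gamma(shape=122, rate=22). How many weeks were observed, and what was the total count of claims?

A Gamma(α, β) prior (rate parametrization) on a Poisson rate with n observations summing to S gives posterior Gamma(α+S, β+n).
Matching: Σxᵢ = 122 − 2 = 120 and n = 22 − 6 = 16.

n = 16 weeks with total 120 claims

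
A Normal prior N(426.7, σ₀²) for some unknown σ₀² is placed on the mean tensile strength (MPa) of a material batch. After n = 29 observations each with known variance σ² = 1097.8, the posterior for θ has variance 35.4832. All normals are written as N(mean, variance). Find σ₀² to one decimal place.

σ₀² = 566.3

For the Normal–Normal model with known σ², precisions add: τ_n = τ₀ + n/σ².
So 1/σ₀² = 1/35.4832 − 29/1097.8 = 0.028182 − 0.026416 = 0.001766.
Hence σ₀² = 1/0.001766 ≈ 566.3.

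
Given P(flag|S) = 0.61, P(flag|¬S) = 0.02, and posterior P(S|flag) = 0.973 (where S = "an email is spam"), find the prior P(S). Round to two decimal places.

P(S) = 0.54

In odds form, posterior odds = prior odds × likelihood ratio, so prior odds = posterior odds ÷ LR.
Posterior odds = 0.973/(1−0.973) = 36.0370. LR = 0.61/0.02 = 30.5000.
Prior odds = 36.0370/30.5000 = 1.1815, so P(S) = 1.1815/(1+1.1815) ≈ 0.54.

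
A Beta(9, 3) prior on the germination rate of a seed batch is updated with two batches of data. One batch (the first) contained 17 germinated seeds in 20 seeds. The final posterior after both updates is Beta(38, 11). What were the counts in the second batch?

Because Beta–binomial updating is additive in the counts, the combined data contributed (α_post−α_prior, β_post−β_prior) successes and failures.
Total across both batches: 38−9=29 germinated seeds, 11−3=8 non-germinating seeds.
Subtract the first batch: 29−17=12 germinated seeds and 8−3=5 non-germinating seeds.

12 germinated seeds and 5 non-germinating seeds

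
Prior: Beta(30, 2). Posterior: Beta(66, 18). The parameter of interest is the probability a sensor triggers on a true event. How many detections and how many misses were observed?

36 detections and 16 misses

Under Beta–binomial conjugacy the posterior parameters are (α+s, β+f).
Match parameters: s=66−30=36, f=18−2=16.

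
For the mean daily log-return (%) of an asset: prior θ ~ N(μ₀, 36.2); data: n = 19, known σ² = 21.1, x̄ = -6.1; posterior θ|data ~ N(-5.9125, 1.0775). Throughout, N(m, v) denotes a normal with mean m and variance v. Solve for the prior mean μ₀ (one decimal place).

μ₀ = 0.2

The posterior mean is a precision-weighted average: μ_n = (τ₀μ₀ + τ_data·x̄)/(τ₀+τ_data), with τ₀=1/σ₀² and τ_data=n/σ².
Here τ₀ = 1/36.2 = 0.027624 and τ_data = 19/21.1 = 0.900474, so τ_n = 0.928098.
Rearranging for μ₀: μ₀ = (μ_n·τ_n − τ_data·x̄)/τ₀ = (-5.9125·0.928098 − 0.900474·-6.1) / 0.027624 = 0.005512/0.027624 ≈ 0.2.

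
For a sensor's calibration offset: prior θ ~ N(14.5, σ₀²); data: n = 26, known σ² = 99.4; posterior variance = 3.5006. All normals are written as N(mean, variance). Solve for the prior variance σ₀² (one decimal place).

For the Normal–Normal model with known σ², precisions add: τ_n = τ₀ + n/σ².
So 1/σ₀² = 1/3.5006 − 26/99.4 = 0.285665 − 0.261569 = 0.024096.
Hence σ₀² = 1/0.024096 ≈ 41.5.

σ₀² = 41.5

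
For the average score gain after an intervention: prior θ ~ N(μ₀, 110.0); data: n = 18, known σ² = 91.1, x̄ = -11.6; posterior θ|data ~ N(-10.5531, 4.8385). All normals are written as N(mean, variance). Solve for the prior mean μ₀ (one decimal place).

The posterior mean is a precision-weighted average: μ_n = (τ₀μ₀ + τ_data·x̄)/(τ₀+τ_data), with τ₀=1/σ₀² and τ_data=n/σ².
Here τ₀ = 1/110.0 = 0.009091 and τ_data = 18/91.1 = 0.197585, so τ_n = 0.206676.
Rearranging for μ₀: μ₀ = (μ_n·τ_n − τ_data·x̄)/τ₀ = (-10.5531·0.206676 − 0.197585·-11.6) / 0.009091 = 0.110914/0.009091 ≈ 12.2.

μ₀ = 12.2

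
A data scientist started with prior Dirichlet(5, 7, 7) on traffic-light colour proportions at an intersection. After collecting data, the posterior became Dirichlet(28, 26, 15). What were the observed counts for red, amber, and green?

counts (23, 19, 8)

For a Dirichlet(α) prior with multinomial counts c, the posterior is Dirichlet(α + c) componentwise.
Counts are posterior − prior componentwise: 28−5=23, 26−7=19, 15−7=8.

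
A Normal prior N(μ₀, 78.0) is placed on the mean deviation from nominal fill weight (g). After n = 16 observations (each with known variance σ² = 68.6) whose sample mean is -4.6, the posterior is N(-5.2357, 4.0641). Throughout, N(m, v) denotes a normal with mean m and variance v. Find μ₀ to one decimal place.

μ₀ = -16.8

With known observation variance, the Normal–Normal posterior has precision τ_n = τ₀ + n/σ² and mean μ_n = (τ₀μ₀ + (n/σ²)x̄)/τ_n.
Here τ₀ = 1/78.0 = 0.012821 and τ_data = 16/68.6 = 0.233236, so τ_n = 0.246057.
Rearranging for μ₀: μ₀ = (μ_n·τ_n − τ_data·x̄)/τ₀ = (-5.2357·0.246057 − 0.233236·-4.6) / 0.012821 = -0.215395/0.012821 ≈ -16.8.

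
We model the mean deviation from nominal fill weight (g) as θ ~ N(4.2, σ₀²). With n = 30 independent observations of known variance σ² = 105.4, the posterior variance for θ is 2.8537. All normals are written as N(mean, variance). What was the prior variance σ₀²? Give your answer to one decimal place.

For the Normal–Normal model with known σ², precisions add: τ_n = τ₀ + n/σ².
So 1/σ₀² = 1/2.8537 − 30/105.4 = 0.350422 − 0.284630 = 0.065792.
Hence σ₀² = 1/0.065792 ≈ 15.2.

σ₀² = 15.2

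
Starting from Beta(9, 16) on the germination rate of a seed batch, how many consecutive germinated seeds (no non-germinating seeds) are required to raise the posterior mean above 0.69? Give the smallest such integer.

k = 27

After k germinated seeds and 0 non-germinating seeds the posterior is Beta(9+k, 16), with mean (9+k)/(9+16+k).
Set (9+k)/(25+k) > 0.69 and solve: k > (0.69·25 − 9)/(1 − 0.69) = 26.613.
The smallest integer exceeding 26.613 is 27, and checking k=27: (36)/(52) = 0.6923 > 0.69.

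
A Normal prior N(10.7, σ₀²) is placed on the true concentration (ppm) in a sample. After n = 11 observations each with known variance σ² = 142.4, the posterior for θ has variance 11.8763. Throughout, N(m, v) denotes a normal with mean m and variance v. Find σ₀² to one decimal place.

σ₀² = 143.8

For the Normal–Normal model with known σ², precisions add: τ_n = τ₀ + n/σ².
So 1/σ₀² = 1/11.8763 − 11/142.4 = 0.084201 − 0.077247 = 0.006954.
Hence σ₀² = 1/0.006954 ≈ 143.8.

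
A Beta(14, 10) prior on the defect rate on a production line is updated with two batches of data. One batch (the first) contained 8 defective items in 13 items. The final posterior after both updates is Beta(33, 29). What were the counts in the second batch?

11 defective items and 14 good items

Because Beta–binomial updating is additive in the counts, the combined data contributed (α_post−α_prior, β_post−β_prior) successes and failures.
Total across both batches: 33−14=19 defective items, 29−10=19 good items.
Subtract the first batch: 19−8=11 defective items and 19−5=14 good items.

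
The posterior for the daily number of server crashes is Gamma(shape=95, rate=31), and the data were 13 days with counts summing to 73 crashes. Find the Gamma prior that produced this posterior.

Gamma(shape=22, rate=18)

Gamma–Poisson conjugacy: posterior shape = α + Σxᵢ, posterior rate = β + n.
So α = 95 − 73 = 22 and β = 31 − 13 = 18.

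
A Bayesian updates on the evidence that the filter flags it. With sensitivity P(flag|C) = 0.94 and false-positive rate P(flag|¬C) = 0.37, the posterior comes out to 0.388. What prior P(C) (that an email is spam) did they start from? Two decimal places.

P(C) = 0.20

Bayes' rule in odds form gives O(C|E) = O(C)·[P(E|C)/P(E|¬C)], hence O(C) = O(C|E)/LR.
Posterior odds = 0.388/(1−0.388) = 0.6340. LR = 0.94/0.37 = 2.5405.
Prior odds = 0.6340/2.5405 = 0.2496, so P(C) = 0.2496/(1+0.2496) ≈ 0.20.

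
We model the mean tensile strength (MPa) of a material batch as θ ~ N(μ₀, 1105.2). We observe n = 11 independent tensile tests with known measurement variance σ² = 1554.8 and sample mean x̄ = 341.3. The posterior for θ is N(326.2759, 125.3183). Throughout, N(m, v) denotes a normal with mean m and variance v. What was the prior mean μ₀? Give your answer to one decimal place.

With known observation variance, the Normal–Normal posterior has precision τ_n = τ₀ + n/σ² and mean μ_n = (τ₀μ₀ + (n/σ²)x̄)/τ_n.
Here τ₀ = 1/1105.2 = 0.000905 and τ_data = 11/1554.8 = 0.007075, so τ_n = 0.007980.
Rearranging for μ₀: μ₀ = (μ_n·τ_n − τ_data·x̄)/τ₀ = (326.2759·0.007980 − 0.007075·341.3) / 0.000905 = 0.188984/0.000905 ≈ 208.8.

μ₀ = 208.8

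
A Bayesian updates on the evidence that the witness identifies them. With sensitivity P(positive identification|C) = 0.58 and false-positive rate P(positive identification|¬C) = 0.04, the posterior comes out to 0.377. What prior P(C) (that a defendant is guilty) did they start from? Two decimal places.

P(C) = 0.04

In odds form, posterior odds = prior odds × likelihood ratio, so prior odds = posterior odds ÷ LR.
Posterior odds = 0.377/(1−0.377) = 0.6051. LR = 0.58/0.04 = 14.5000.
Prior odds = 0.6051/14.5000 = 0.0417, so P(C) = 0.0417/(1+0.0417) ≈ 0.04.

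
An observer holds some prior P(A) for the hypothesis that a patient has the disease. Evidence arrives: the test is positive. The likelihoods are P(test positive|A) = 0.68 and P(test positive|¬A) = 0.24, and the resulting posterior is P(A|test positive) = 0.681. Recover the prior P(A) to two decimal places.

In odds form, posterior odds = prior odds × likelihood ratio, so prior odds = posterior odds ÷ LR.
Posterior odds = 0.681/(1−0.681) = 2.1348. LR = 0.68/0.24 = 2.8333.
Prior odds = 2.1348/2.8333 = 0.7535, so P(A) = 0.7535/(1+0.7535) ≈ 0.43.

P(A) = 0.43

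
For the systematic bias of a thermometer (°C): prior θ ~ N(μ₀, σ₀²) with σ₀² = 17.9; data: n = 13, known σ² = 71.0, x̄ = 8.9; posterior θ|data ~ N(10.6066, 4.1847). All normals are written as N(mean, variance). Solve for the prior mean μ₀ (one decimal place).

The posterior mean is a precision-weighted average: μ_n = (τ₀μ₀ + τ_data·x̄)/(τ₀+τ_data), with τ₀=1/σ₀² and τ_data=n/σ².
Here τ₀ = 1/17.9 = 0.055866 and τ_data = 13/71.0 = 0.183099, so τ_n = 0.238965.
Rearranging for μ₀: μ₀ = (μ_n·τ_n − τ_data·x̄)/τ₀ = (10.6066·0.238965 − 0.183099·8.9) / 0.055866 = 0.905025/0.055866 ≈ 16.2.

μ₀ = 16.2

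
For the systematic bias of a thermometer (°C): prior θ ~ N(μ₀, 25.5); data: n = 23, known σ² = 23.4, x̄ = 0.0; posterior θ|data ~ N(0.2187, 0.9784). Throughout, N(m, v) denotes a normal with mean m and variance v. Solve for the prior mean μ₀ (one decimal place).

The posterior mean is a precision-weighted average: μ_n = (τ₀μ₀ + τ_data·x̄)/(τ₀+τ_data), with τ₀=1/σ₀² and τ_data=n/σ².
Here τ₀ = 1/25.5 = 0.039216 and τ_data = 23/23.4 = 0.982906, so τ_n = 1.022122.
Rearranging for μ₀: μ₀ = (μ_n·τ_n − τ_data·x̄)/τ₀ = (0.2187·1.022122 − 0.982906·0.0) / 0.039216 = 0.223538/0.039216 ≈ 5.7.

μ₀ = 5.7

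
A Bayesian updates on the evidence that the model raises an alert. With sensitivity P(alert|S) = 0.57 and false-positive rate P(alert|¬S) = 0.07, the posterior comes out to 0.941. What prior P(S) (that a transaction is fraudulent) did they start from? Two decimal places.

Bayes' rule in odds form gives O(S|E) = O(S)·[P(E|S)/P(E|¬S)], hence O(S) = O(S|E)/LR.
Posterior odds = 0.941/(1−0.941) = 15.9492. LR = 0.57/0.07 = 8.1429.
Prior odds = 15.9492/8.1429 = 1.9587, so P(S) = 1.9587/(1+1.9587) ≈ 0.66.

P(S) = 0.66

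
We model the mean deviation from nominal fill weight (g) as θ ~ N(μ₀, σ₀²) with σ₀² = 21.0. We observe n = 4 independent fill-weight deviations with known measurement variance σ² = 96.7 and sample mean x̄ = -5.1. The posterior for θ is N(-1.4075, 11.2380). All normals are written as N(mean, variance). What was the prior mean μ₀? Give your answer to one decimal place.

μ₀ = 1.8

The posterior mean is a precision-weighted average: μ_n = (τ₀μ₀ + τ_data·x̄)/(τ₀+τ_data), with τ₀=1/σ₀² and τ_data=n/σ².
Here τ₀ = 1/21.0 = 0.047619 and τ_data = 4/96.7 = 0.041365, so τ_n = 0.088984.
Rearranging for μ₀: μ₀ = (μ_n·τ_n − τ_data·x̄)/τ₀ = (-1.4075·0.088984 − 0.041365·-5.1) / 0.047619 = 0.085717/0.047619 ≈ 1.8.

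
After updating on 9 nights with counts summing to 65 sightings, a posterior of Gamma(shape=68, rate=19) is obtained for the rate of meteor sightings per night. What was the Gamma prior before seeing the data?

Gamma(shape=3, rate=10)

Gamma–Poisson conjugacy: posterior shape = α + Σxᵢ, posterior rate = β + n.
So α = 68 − 65 = 3 and β = 19 − 9 = 10.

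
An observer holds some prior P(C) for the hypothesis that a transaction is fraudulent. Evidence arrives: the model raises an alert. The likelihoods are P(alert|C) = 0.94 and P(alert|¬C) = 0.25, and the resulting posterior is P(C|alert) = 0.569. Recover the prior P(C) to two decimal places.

Bayes' rule in odds form gives O(C|E) = O(C)·[P(E|C)/P(E|¬C)], hence O(C) = O(C|E)/LR.
Posterior odds = 0.569/(1−0.569) = 1.3202. LR = 0.94/0.25 = 3.7600.
Prior odds = 1.3202/3.7600 = 0.3511, so P(C) = 0.3511/(1+0.3511) ≈ 0.26.

P(C) = 0.26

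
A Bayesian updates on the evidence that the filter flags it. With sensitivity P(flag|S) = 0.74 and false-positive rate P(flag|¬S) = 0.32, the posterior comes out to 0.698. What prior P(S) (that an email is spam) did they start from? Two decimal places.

Bayes' rule in odds form gives O(S|E) = O(S)·[P(E|S)/P(E|¬S)], hence O(S) = O(S|E)/LR.
Posterior odds = 0.698/(1−0.698) = 2.3113. LR = 0.74/0.32 = 2.3125.
Prior odds = 2.3113/2.3125 = 0.9995, so P(S) = 0.9995/(1+0.9995) ≈ 0.50.

P(S) = 0.50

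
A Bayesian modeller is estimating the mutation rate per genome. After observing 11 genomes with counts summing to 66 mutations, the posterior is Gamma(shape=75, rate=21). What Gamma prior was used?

A Gamma(α, β) prior (rate parametrization) on a Poisson rate with n observations summing to S gives posterior Gamma(α+S, β+n).
So α = 75 − 66 = 9 and β = 21 − 11 = 10.

Gamma(shape=9, rate=10)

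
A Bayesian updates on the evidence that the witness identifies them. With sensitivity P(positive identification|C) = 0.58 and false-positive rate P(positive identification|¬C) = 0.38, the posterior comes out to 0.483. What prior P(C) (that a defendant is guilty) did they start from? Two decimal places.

P(C) = 0.38

Bayes' rule in odds form gives O(C|E) = O(C)·[P(E|C)/P(E|¬C)], hence O(C) = O(C|E)/LR.
Posterior odds = 0.483/(1−0.483) = 0.9342. LR = 0.58/0.38 = 1.5263.
Prior odds = 0.9342/1.5263 = 0.6121, so P(C) = 0.6121/(1+0.6121) ≈ 0.38.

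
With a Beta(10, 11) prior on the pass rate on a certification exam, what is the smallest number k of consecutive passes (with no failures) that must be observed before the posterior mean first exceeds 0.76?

After k passes and 0 failures the posterior is Beta(10+k, 11), with mean (10+k)/(10+11+k).
Set (10+k)/(21+k) > 0.76 and solve: k > (0.76·21 − 10)/(1 − 0.76) = 24.833.
The smallest integer exceeding 24.833 is 25, and checking k=25: (35)/(46) = 0.7609 > 0.76.

k = 25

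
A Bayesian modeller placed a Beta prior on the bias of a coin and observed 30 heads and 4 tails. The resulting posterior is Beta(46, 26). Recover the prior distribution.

Beta(16, 22)

A Beta(α, β) prior with s successes and f failures in binomial data gives a Beta(α+s, β+f) posterior.
Subtract the data counts: 46−30=16, 26−4=22.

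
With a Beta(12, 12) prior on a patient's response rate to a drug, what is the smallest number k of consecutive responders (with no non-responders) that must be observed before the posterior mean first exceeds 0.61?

k = 7

After k responders and 0 non-responders the posterior is Beta(12+k, 12), with mean (12+k)/(12+12+k).
Set (12+k)/(24+k) > 0.61 and solve: k > (0.61·24 − 12)/(1 − 0.61) = 6.769.
The smallest integer exceeding 6.769 is 7.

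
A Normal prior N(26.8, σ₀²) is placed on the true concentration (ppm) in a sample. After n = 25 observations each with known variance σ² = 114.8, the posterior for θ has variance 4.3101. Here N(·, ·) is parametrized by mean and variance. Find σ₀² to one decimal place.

σ₀² = 70.2

For the Normal–Normal model with known σ², precisions add: τ_n = τ₀ + n/σ².
So 1/σ₀² = 1/4.3101 − 25/114.8 = 0.232013 − 0.217770 = 0.014243.
Hence σ₀² = 1/0.014243 ≈ 70.2.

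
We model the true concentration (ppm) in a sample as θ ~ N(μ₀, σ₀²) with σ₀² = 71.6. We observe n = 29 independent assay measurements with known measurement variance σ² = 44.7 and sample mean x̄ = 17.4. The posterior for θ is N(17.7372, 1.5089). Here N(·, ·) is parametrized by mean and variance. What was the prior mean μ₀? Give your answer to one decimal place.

With known observation variance, the Normal–Normal posterior has precision τ_n = τ₀ + n/σ² and mean μ_n = (τ₀μ₀ + (n/σ²)x̄)/τ_n.
Here τ₀ = 1/71.6 = 0.013966 and τ_data = 29/44.7 = 0.648770, so τ_n = 0.662736.
Rearranging for μ₀: μ₀ = (μ_n·τ_n − τ_data·x̄)/τ₀ = (17.7372·0.662736 − 0.648770·17.4) / 0.013966 = 0.466483/0.013966 ≈ 33.4.

μ₀ = 33.4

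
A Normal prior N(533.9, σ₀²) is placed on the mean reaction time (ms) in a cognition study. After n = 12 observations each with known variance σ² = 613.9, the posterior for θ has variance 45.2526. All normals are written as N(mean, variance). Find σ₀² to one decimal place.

σ₀² = 392.0

Posterior precision equals prior precision plus data precision: 1/σ_n² = 1/σ₀² + n/σ².
So 1/σ₀² = 1/45.2526 − 12/613.9 = 0.022098 − 0.019547 = 0.002551.
Hence σ₀² = 1/0.002551 ≈ 392.0.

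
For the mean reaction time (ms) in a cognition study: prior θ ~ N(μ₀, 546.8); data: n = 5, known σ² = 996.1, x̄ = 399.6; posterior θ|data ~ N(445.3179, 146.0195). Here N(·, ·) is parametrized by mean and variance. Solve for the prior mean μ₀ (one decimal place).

μ₀ = 570.8

With known observation variance, the Normal–Normal posterior has precision τ_n = τ₀ + n/σ² and mean μ_n = (τ₀μ₀ + (n/σ²)x̄)/τ_n.
Here τ₀ = 1/546.8 = 0.001829 and τ_data = 5/996.1 = 0.005020, so τ_n = 0.006849.
Rearranging for μ₀: μ₀ = (μ_n·τ_n − τ_data·x̄)/τ₀ = (445.3179·0.006849 − 0.005020·399.6) / 0.001829 = 1.043990/0.001829 ≈ 570.8.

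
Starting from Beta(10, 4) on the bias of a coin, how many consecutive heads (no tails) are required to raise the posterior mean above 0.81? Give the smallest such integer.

After k heads and 0 tails the posterior is Beta(10+k, 4), with mean (10+k)/(10+4+k).
Set (10+k)/(14+k) > 0.81 and solve: k > (0.81·14 − 10)/(1 − 0.81) = 7.053.
The smallest integer exceeding 7.053 is 8.

k = 8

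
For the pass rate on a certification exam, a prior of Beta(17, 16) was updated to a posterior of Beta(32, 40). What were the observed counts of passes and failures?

15 passes and 24 failures

A Beta(a, b) prior with s successes and f failures in binomial data gives a Beta(a+s, b+f) posterior.
So s = 32 − 17 = 15 and f = 40 − 16 = 24.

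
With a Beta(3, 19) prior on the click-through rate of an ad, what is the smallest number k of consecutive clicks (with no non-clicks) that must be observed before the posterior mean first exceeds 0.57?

k = 23

After k clicks and 0 non-clicks the posterior is Beta(3+k, 19), with mean (3+k)/(3+19+k).
Set (3+k)/(22+k) > 0.57 and solve: k > (0.57·22 − 3)/(1 − 0.57) = 22.186.
The smallest integer exceeding 22.186 is 23.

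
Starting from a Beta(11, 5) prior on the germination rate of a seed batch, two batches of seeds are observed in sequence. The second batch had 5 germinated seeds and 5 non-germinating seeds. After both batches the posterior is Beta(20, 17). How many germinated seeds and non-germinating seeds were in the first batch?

Because Beta–binomial updating is additive in the counts, the combined data contributed (α_post−α_prior, β_post−β_prior) successes and failures.
Total across both batches: 20−11=9 germinated seeds, 17−5=12 non-germinating seeds.
Subtract the second batch: 9−5=4 germinated seeds and 12−5=7 non-germinating seeds.

4 germinated seeds and 7 non-germinating seeds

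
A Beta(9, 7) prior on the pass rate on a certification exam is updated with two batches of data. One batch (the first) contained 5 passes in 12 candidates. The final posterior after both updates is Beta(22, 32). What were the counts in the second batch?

Sequential conjugate updates are equivalent to a single update on the pooled data, so total successes = posterior α − prior α and total failures = posterior β − prior β.
Total across both batches: 22−9=13 passes, 32−7=25 failures.
Subtract the first batch: 13−5=8 passes and 25−7=18 failures.

8 passes and 18 failures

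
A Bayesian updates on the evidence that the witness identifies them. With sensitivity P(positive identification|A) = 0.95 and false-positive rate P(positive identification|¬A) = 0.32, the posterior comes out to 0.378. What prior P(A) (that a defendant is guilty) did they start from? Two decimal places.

P(A) = 0.17

Bayes' rule in odds form gives O(A|E) = O(A)·[P(E|A)/P(E|¬A)], hence O(A) = O(A|E)/LR.
Posterior odds = 0.378/(1−0.378) = 0.6077. LR = 0.95/0.32 = 2.9688.
Prior odds = 0.6077/2.9688 = 0.2047, so P(A) = 0.2047/(1+0.2047) ≈ 0.17.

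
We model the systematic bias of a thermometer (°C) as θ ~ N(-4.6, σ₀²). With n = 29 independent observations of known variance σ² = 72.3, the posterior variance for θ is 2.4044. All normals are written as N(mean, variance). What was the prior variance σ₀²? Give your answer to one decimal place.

Posterior precision equals prior precision plus data precision: 1/σ_n² = 1/σ₀² + n/σ².
So 1/σ₀² = 1/2.4044 − 29/72.3 = 0.415904 − 0.401107 = 0.014797.
Hence σ₀² = 1/0.014797 ≈ 67.6.

σ₀² = 67.6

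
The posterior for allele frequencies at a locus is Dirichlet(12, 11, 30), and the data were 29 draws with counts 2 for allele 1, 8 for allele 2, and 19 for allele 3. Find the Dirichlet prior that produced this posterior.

Dirichlet(10, 3, 11)

For a Dirichlet(α) prior with multinomial counts c, the posterior is Dirichlet(α + c) componentwise.
Subtract each count from the matching posterior parameter: 12−2=10, 11−8=3, 30−19=11.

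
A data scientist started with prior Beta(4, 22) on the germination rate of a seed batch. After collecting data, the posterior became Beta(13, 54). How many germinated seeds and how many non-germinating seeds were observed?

9 germinated seeds and 32 non-germinating seeds

Under Beta–binomial conjugacy the posterior parameters are (a+s, b+f).
Match parameters: s=13−4=9, f=54−22=32.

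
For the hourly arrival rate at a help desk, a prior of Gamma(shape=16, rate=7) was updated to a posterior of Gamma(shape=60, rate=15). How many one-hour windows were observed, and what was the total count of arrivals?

n = 8 one-hour windows with total 44 arrivals

Gamma–Poisson conjugacy: posterior shape = α + Σxᵢ, posterior rate = β + n.
Matching: Σxᵢ = 60 − 16 = 44 and n = 15 − 7 = 8.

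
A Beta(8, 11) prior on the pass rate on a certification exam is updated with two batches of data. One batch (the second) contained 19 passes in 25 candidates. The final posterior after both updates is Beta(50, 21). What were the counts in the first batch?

23 passes and 4 failures

Sequential conjugate updates are equivalent to a single update on the pooled data, so total successes = posterior α − prior α and total failures = posterior β − prior β.
Total across both batches: 50−8=42 passes, 21−11=10 failures.
Subtract the second batch: 42−19=23 passes and 10−6=4 failures.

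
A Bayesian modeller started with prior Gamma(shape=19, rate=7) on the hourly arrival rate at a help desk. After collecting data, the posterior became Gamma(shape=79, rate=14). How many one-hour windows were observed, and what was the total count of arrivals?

A Gamma(α, β) prior (rate parametrization) on a Poisson rate with n observations summing to S gives posterior Gamma(α+S, β+n).
Matching: Σxᵢ = 79 − 19 = 60 and n = 14 − 7 = 7.

n = 7 one-hour windows with total 60 arrivals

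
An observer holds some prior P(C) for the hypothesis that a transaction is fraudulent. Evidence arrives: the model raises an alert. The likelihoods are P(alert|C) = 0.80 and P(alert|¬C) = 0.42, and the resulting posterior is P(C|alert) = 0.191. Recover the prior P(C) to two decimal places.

Bayes' rule in odds form gives O(C|E) = O(C)·[P(E|C)/P(E|¬C)], hence O(C) = O(C|E)/LR.
Posterior odds = 0.191/(1−0.191) = 0.2361. LR = 0.80/0.42 = 1.9048.
Prior odds = 0.2361/1.9048 = 0.1240, so P(C) = 0.1240/(1+0.1240) ≈ 0.11.

P(C) = 0.11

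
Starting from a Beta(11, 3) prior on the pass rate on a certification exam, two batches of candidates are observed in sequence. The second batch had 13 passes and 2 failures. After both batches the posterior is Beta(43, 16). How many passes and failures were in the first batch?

19 passes and 11 failures

Because Beta–binomial updating is additive in the counts, the combined data contributed (α_post−α_prior, β_post−β_prior) successes and failures.
Total across both batches: 43−11=32 passes, 16−3=13 failures.
Subtract the second batch: 32−13=19 passes and 13−2=11 failures.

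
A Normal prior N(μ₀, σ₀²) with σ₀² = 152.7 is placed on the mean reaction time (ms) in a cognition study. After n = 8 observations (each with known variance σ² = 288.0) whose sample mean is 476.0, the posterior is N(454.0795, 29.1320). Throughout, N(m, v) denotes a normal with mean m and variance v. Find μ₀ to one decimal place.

With known observation variance, the Normal–Normal posterior has precision τ_n = τ₀ + n/σ² and mean μ_n = (τ₀μ₀ + (n/σ²)x̄)/τ_n.
Here τ₀ = 1/152.7 = 0.006549 and τ_data = 8/288.0 = 0.027778, so τ_n = 0.034327.
Rearranging for μ₀: μ₀ = (μ_n·τ_n − τ_data·x̄)/τ₀ = (454.0795·0.034327 − 0.027778·476.0) / 0.006549 = 2.364859/0.006549 ≈ 361.1.

μ₀ = 361.1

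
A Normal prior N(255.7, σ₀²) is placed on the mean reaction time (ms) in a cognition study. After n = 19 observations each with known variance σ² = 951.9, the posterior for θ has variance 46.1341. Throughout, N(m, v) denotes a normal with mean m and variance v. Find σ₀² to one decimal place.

For the Normal–Normal model with known σ², precisions add: τ_n = τ₀ + n/σ².
So 1/σ₀² = 1/46.1341 − 19/951.9 = 0.021676 − 0.019960 = 0.001716.
Hence σ₀² = 1/0.001716 ≈ 582.8.

σ₀² = 582.8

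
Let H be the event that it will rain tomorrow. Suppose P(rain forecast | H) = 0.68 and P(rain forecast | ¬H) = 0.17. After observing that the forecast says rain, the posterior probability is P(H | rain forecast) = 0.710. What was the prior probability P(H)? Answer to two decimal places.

Bayes' rule in odds form gives O(H|E) = O(H)·[P(E|H)/P(E|¬H)], hence O(H) = O(H|E)/LR.
Posterior odds = 0.710/(1−0.710) = 2.4483. LR = 0.68/0.17 = 4.0000.
Prior odds = 2.4483/4.0000 = 0.6121, so P(H) = 0.6121/(1+0.6121) ≈ 0.38.

P(H) = 0.38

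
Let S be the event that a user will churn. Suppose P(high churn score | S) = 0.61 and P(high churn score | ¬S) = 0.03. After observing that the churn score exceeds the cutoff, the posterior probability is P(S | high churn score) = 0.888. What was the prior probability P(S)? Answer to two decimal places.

Bayes' rule in odds form gives O(S|E) = O(S)·[P(E|S)/P(E|¬S)], hence O(S) = O(S|E)/LR.
Posterior odds = 0.888/(1−0.888) = 7.9286. LR = 0.61/0.03 = 20.3333.
Prior odds = 7.9286/20.3333 = 0.3899, so P(S) = 0.3899/(1+0.3899) ≈ 0.28.

P(S) = 0.28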